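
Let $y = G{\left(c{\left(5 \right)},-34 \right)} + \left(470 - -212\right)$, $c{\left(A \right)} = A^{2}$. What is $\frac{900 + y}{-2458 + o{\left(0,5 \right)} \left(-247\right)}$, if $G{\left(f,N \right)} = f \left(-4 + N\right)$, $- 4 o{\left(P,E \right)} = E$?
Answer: $- \frac{2528}{8597} \approx -0.29406$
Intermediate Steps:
$o{\left(P,E \right)} = - \frac{E}{4}$
$y = -268$ ($y = 5^{2} \left(-4 - 34\right) + \left(470 - -212\right) = 25 \left(-38\right) + \left(470 + 212\right) = -950 + 682 = -268$)
$\frac{900 + y}{-2458 + o{\left(0,5 \right)} \left(-247\right)} = \frac{900 - 268}{-2458 + \left(- \frac{1}{4}\right) 5 \left(-247\right)} = \frac{632}{-2458 - - \frac{1235}{4}} = \frac{632}{-2458 + \frac{1235}{4}} = \frac{632}{- \frac{8597}{4}} = 632 \left(- \frac{4}{8597}\right) = - \frac{2528}{8597}$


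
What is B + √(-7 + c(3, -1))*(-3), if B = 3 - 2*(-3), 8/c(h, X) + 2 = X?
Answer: 9 - I*√87 ≈ 9.0 - 9.3274*I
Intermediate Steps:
c(h, X) = 8/(-2 + X)
B = 9 (B = 3 + 6 = 9)
B + √(-7 + c(3, -1))*(-3) = 9 + √(-7 + 8/(-2 - 1))*(-3) = 9 + √(-7 + 8/(-3))*(-3) = 9 + √(-7 + 8*(-⅓))*(-3) = 9 + √(-7 - 8/3)*(-3) = 9 + √(-29/3)*(-3) = 9 + (I*√87/3)*(-3) = 9 - I*√87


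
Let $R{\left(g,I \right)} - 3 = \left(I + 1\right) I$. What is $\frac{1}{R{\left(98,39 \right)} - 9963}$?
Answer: $- \frac{1}{8400} \approx -0.00011905$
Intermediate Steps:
$R{\left(g,I \right)} = 3 + I \left(1 + I\right)$ ($R{\left(g,I \right)} = 3 + \left(I + 1\right) I = 3 + \left(1 + I\right) I = 3 + I \left(1 + I\right)$)
$\frac{1}{R{\left(98,39 \right)} - 9963} = \frac{1}{\left(3 + 39 + 39^{2}\right) - 9963} = \frac{1}{\left(3 + 39 + 1521\right) - 9963} = \frac{1}{1563 - 9963} = \frac{1}{-8400} = - \frac{1}{8400}$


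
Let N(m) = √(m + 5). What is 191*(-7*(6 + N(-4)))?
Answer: -9359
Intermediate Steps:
N(m) = √(5 + m)
191*(-7*(6 + N(-4))) = 191*(-7*(6 + √(5 - 4))) = 191*(-7*(6 + √1)) = 191*(-7*(6 + 1)) = 191*(-7*7) = 191*(-49) = -9359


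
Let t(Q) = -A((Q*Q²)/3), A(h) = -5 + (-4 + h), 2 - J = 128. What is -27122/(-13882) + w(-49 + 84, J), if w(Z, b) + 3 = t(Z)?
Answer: -297429754/20823 ≈ -14284.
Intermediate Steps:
J = -126 (J = 2 - 1*128 = 2 - 128 = -126)
A(h) = -9 + h
t(Q) = 9 - Q³/3 (t(Q) = -(-9 + (Q*Q²)/3) = -(-9 + Q³*(⅓)) = -(-9 + Q³/3) = 9 - Q³/3)
w(Z, b) = 6 - Z³/3 (w(Z, b) = -3 + (9 - Z³/3) = 6 - Z³/3)
-27122/(-13882) + w(-49 + 84, J) = -27122/(-13882) + (6 - (-49 + 84)³/3) = -27122*(-1/13882) + (6 - ⅓*35³) = 13561/6941 + (6 - ⅓*42875) = 13561/6941 + (6 - 42875/3) = 13561/6941 - 42857/3 = -297429754/20823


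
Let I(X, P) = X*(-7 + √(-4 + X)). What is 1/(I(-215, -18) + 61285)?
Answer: 4186/263513825 + 43*I*√219/790541475 ≈ 1.5885e-5 + 8.0494e-7*I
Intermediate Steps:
1/(I(-215, -18) + 61285) = 1/(-215*(-7 + √(-4 - 215)) + 61285) = 1/(-215*(-7 + √(-219)) + 61285) = 1/(-215*(-7 + I*√219) + 61285) = 1/((1505 - 215*I*√219) + 61285) = 1/(62790 - 215*I*√219)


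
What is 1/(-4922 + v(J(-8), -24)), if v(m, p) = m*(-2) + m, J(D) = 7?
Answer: -1/4929 ≈ -0.00020288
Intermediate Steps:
v(m, p) = -m (v(m, p) = -2*m + m = -m)
1/(-4922 + v(J(-8), -24)) = 1/(-4922 - 1*7) = 1/(-4922 - 7) = 1/(-4929) = -1/4929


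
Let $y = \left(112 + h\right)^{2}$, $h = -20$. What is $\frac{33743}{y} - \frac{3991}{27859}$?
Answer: $\frac{69712801}{18138352} \approx 3.8434$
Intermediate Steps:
$y = 8464$ ($y = \left(112 - 20\right)^{2} = 92^{2} = 8464$)
$\frac{33743}{y} - \frac{3991}{27859} = \frac{33743}{8464} - \frac{3991}{27859} = 33743 \cdot \frac{1}{8464} - \frac{307}{2143} = \frac{33743}{8464} - \frac{307}{2143} = \frac{69712801}{18138352}$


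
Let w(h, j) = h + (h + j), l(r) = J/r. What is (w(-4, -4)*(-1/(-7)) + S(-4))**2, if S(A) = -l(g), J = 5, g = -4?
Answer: 169/784 ≈ 0.21556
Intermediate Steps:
l(r) = 5/r
w(h, j) = j + 2*h
S(A) = 5/4 (S(A) = -5/(-4) = -5*(-1)/4 = -1*(-5/4) = 5/4)
(w(-4, -4)*(-1/(-7)) + S(-4))**2 = ((-4 + 2*(-4))*(-1/(-7)) + 5/4)**2 = ((-4 - 8)*(-1*(-1/7)) + 5/4)**2 = (-12*1/7 + 5/4)**2 = (-12/7 + 5/4)**2 = (-13/28)**2 = 169/784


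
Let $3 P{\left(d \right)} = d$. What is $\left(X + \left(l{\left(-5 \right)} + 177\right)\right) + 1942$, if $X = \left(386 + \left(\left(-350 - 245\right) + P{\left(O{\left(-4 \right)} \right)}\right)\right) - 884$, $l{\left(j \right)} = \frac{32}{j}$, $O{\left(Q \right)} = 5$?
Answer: $\frac{15319}{15} \approx 1021.3$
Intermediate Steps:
$P{\left(d \right)} = \frac{d}{3}$
$X = - \frac{3274}{3}$ ($X = \left(386 + \left(\left(-350 - 245\right) + \frac{1}{3} \cdot 5\right)\right) - 884 = \left(386 + \left(-595 + \frac{5}{3}\right)\right) - 884 = \left(386 - \frac{1780}{3}\right) - 884 = - \frac{622}{3} - 884 = - \frac{3274}{3} \approx -1091.3$)
$\left(X + \left(l{\left(-5 \right)} + 177\right)\right) + 1942 = \left(- \frac{3274}{3} + \left(\frac{32}{-5} + 177\right)\right) + 1942 = \left(- \frac{3274}{3} + \left(32 \left(- \frac{1}{5}\right) + 177\right)\right) + 1942 = \left(- \frac{3274}{3} + \left(- \frac{32}{5} + 177\right)\right) + 1942 = \left(- \frac{3274}{3} + \frac{853}{5}\right) + 1942 = - \frac{13811}{15} + 1942 = \frac{15319}{15}$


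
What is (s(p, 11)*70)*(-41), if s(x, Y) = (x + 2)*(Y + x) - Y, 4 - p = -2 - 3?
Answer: -599830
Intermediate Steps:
p = 9 (p = 4 - (-2 - 3) = 4 - 1*(-5) = 4 + 5 = 9)
s(x, Y) = -Y + (2 + x)*(Y + x) (s(x, Y) = (2 + x)*(Y + x) - Y = -Y + (2 + x)*(Y + x))
(s(p, 11)*70)*(-41) = ((11 + 9² + 2*9 + 11*9)*70)*(-41) = ((11 + 81 + 18 + 99)*70)*(-41) = (209*70)*(-41) = 14630*(-41) = -599830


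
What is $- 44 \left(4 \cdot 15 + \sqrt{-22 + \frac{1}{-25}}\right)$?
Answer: $-2640 - \frac{44 i \sqrt{551}}{5} \approx -2640.0 - 206.57 i$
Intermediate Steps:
$- 44 \left(4 \cdot 15 + \sqrt{-22 + \frac{1}{-25}}\right) = - 44 \left(60 + \sqrt{-22 - \frac{1}{25}}\right) = - 44 \left(60 + \sqrt{- \frac{551}{25}}\right) = - 44 \left(60 + \frac{i \sqrt{551}}{5}\right) = -2640 - \frac{44 i \sqrt{551}}{5}$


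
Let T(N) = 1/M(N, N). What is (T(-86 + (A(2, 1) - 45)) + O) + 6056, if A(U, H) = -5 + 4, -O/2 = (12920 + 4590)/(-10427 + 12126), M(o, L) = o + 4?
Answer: 1312526173/217472 ≈ 6035.4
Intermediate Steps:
M(o, L) = 4 + o
O = -35020/1699 (O = -2*(12920 + 4590)/(-10427 + 12126) = -35020/1699 ≈ -20.612)
A(U, H) = -1
T(N) = 1/(4 + N)
(T(-86 + (A(2, 1) - 45)) + O) + 6056 = (1/(4 + (-86 + (-1 - 45))) - 35020/1699) + 6056 = (1/(4 + (-86 - 46)) - 35020/1699) + 6056 = (1/(4 - 132) - 35020/1699) + 6056 = (1/(-128) - 35020/1699) + 6056 = (-1/128 - 35020/1699) + 6056 = -4484259/217472 + 6056 = 1312526173/217472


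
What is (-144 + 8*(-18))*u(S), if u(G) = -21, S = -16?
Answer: 6048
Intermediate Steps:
(-144 + 8*(-18))*u(S) = (-144 + 8*(-18))*(-21) = (-144 - 144)*(-21) = -288*(-21) = 6048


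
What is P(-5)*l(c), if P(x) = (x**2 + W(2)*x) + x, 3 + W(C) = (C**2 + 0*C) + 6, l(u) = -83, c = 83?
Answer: 1245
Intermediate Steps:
W(C) = 3 + C**2 (W(C) = -3 + ((C**2 + 0*C) + 6) = -3 + ((C**2 + 0) + 6) = -3 + (C**2 + 6) = -3 + (6 + C**2) = 3 + C**2)
P(x) = x**2 + 8*x (P(x) = (x**2 + (3 + 2**2)*x) + x = (x**2 + (3 + 4)*x) + x = (x**2 + 7*x) + x = x**2 + 8*x)
P(-5)*l(c) = -5*(8 - 5)*(-83) = -5*3*(-83) = -15*(-83) = 1245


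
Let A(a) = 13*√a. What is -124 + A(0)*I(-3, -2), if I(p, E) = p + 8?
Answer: -124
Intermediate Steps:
I(p, E) = 8 + p
-124 + A(0)*I(-3, -2) = -124 + (13*√0)*(8 - 3) = -124 + (13*0)*5 = -124 + 0*5 = -124 + 0 = -124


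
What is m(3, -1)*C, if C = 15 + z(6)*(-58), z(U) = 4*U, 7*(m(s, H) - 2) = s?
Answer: -23409/7 ≈ -3344.1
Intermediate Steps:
m(s, H) = 2 + s/7
C = -1377 (C = 15 + (4*6)*(-58) = 15 + 24*(-58) = 15 - 1392 = -1377)
m(3, -1)*C = (2 + (⅐)*3)*(-1377) = (2 + 3/7)*(-1377) = (17/7)*(-1377) = -23409/7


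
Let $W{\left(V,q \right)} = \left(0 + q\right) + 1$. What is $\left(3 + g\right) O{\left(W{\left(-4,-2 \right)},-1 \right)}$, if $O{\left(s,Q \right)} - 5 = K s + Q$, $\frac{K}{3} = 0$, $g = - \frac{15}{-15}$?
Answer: $16$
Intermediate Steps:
$g = 1$ ($g = \left(-15\right) \left(- \frac{1}{15}\right) = 1$)
$K = 0$ ($K = 3 \cdot 0 = 0$)
$W{\left(V,q \right)} = 1 + q$ ($W{\left(V,q \right)} = q + 1 = 1 + q$)
$O{\left(s,Q \right)} = 5 + Q$ ($O{\left(s,Q \right)} = 5 + \left(0 s + Q\right) = 5 + \left(0 + Q\right) = 5 + Q$)
$\left(3 + g\right) O{\left(W{\left(-4,-2 \right)},-1 \right)} = \left(3 + 1\right) \left(5 - 1\right) = 4 \cdot 4 = 16$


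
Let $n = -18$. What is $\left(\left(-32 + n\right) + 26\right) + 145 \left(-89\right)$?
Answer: $-12929$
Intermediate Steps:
$\left(\left(-32 + n\right) + 26\right) + 145 \left(-89\right) = \left(\left(-32 - 18\right) + 26\right) + 145 \left(-89\right) = \left(-50 + 26\right) - 12905 = -24 - 12905 = -12929$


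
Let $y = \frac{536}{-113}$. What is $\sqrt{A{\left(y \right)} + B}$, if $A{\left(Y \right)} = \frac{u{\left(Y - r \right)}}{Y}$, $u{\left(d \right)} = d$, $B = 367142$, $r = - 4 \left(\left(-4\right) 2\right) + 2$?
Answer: $\frac{\sqrt{6592548415}}{134} \approx 605.93$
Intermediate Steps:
$r = 34$ ($r = \left(-4\right) \left(-8\right) + 2 = 32 + 2 = 34$)
$y = - \frac{536}{113}$ ($y = 536 \left(- \frac{1}{113}\right) = - \frac{536}{113} \approx -4.7434$)
$A{\left(Y \right)} = \frac{-34 + Y}{Y}$ ($A{\left(Y \right)} = \frac{Y - 34}{Y} = \frac{-34 + Y}{Y}$)
$\sqrt{A{\left(y \right)} + B} = \sqrt{\frac{-34 - \frac{536}{113}}{- \frac{536}{113}} + 367142} = \sqrt{\left(- \frac{113}{536}\right) \left(- \frac{4378}{113}\right) + 367142} = \sqrt{\frac{2189}{268} + 367142} = \sqrt{\frac{98396245}{268}} = \frac{\sqrt{6592548415}}{134}$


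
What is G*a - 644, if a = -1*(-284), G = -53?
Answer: -15696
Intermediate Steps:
a = 284
G*a - 644 = -53*284 - 644 = -15052 - 644 = -15696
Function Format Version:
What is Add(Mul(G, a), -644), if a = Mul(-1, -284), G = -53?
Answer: -15696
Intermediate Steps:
a = 284
Add(Mul(G, a), -644) = Add(Mul(-53, 284), -644) = Add(-15052, -644) = -15696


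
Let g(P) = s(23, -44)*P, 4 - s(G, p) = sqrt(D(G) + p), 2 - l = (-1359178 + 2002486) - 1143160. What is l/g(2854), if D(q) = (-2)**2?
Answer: 249927/19978 + 249927*I*sqrt(10)/39956 ≈ 12.51 + 19.78*I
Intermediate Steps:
D(q) = 4
l = 499854 (l = 2 - ((-1359178 + 2002486) - 1143160) = 2 - (643308 - 1143160) = 2 - 1*(-499852) = 2 + 499852 = 499854)
s(G, p) = 4 - sqrt(4 + p)
g(P) = P*(4 - 2*I*sqrt(10)) (g(P) = (4 - sqrt(4 - 44))*P = (4 - sqrt(-40))*P = (4 - 2*I*sqrt(10))*P = P*(4 - 2*I*sqrt(10)))
l/g(2854) = 499854/((2*2854*(2 - I*sqrt(10)))) = 499854/(11416 - 5708*I*sqrt(10))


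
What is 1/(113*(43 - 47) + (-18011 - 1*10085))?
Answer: -1/28548 ≈ -3.5029e-5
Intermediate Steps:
1/(113*(43 - 47) + (-18011 - 1*10085)) = 1/(113*(-4) + (-18011 - 10085)) = 1/(-452 - 28096) = 1/(-28548) = -1/28548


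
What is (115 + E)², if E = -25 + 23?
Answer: 12769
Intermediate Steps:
E = -2
(115 + E)² = (115 - 2)² = 113² = 12769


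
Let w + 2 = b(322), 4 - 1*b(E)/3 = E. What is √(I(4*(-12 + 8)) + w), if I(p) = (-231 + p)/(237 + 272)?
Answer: I*√247807159/509 ≈ 30.927*I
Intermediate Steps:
b(E) = 12 - 3*E
w = -956 (w = -2 + (12 - 3*322) = -2 + (12 - 966) = -2 - 954 = -956)
I(p) = -231/509 + p/509 (I(p) = (-231 + p)/509 = (-231 + p)*(1/509) = -231/509 + p/509)
√(I(4*(-12 + 8)) + w) = √((-231/509 + (4*(-12 + 8))/509) - 956) = √((-231/509 + (4*(-4))/509) - 956) = √((-231/509 + (1/509)*(-16)) - 956) = √((-231/509 - 16/509) - 956) = √(-247/509 - 956) = √(-486851/509) = I*√247807159/509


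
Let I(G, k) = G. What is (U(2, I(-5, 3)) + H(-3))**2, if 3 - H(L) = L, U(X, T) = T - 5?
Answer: 16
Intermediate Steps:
U(X, T) = -5 + T
H(L) = 3 - L
(U(2, I(-5, 3)) + H(-3))**2 = ((-5 - 5) + (3 - 1*(-3)))**2 = (-10 + (3 + 3))**2 = (-10 + 6)**2 = (-4)**2 = 16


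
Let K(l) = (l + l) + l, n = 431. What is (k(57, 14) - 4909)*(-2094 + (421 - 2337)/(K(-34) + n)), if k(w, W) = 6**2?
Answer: 3366473066/329 ≈ 1.0232e+7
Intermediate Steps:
k(w, W) = 36
K(l) = 3*l (K(l) = 2*l + l = 3*l)
(k(57, 14) - 4909)*(-2094 + (421 - 2337)/(K(-34) + n)) = (36 - 4909)*(-2094 + (421 - 2337)/(3*(-34) + 431)) = -4873*(-2094 - 1916/(-102 + 431)) = -4873*(-2094 - 1916/329) = -4873*(-690842/329) = 3366473066/329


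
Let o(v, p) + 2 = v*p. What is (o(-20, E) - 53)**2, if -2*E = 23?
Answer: 30625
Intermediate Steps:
E = -23/2 (E = -1/2*23 = -23/2 ≈ -11.500)
o(v, p) = -2 + p*v (o(v, p) = -2 + v*p = -2 + p*v)
(o(-20, E) - 53)**2 = ((-2 - 23/2*(-20)) - 53)**2 = ((-2 + 230) - 53)**2 = (228 - 53)**2 = 175**2 = 30625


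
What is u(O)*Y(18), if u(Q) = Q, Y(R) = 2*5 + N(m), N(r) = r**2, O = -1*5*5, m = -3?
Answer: -475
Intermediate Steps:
O = -25 (O = -5*5 = -25)
Y(R) = 19 (Y(R) = 2*5 + (-3)**2 = 10 + 9 = 19)
u(O)*Y(18) = -25*19 = -475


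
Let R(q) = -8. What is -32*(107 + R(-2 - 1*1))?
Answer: -3168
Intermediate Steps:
-32*(107 + R(-2 - 1*1)) = -32*(107 - 8) = -32*99 = -3168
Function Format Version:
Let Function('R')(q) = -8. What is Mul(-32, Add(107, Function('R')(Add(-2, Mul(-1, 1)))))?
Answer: -3168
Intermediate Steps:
Mul(-32, Add(107, Function('R')(Add(-2, Mul(-1, 1))))) = Mul(-32, Add(107, -8)) = Mul(-32, 99) = -3168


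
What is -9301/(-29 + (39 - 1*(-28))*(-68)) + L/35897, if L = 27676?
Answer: 3517347/1256395 ≈ 2.7996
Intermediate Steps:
-9301/(-29 + (39 - 1*(-28))*(-68)) + L/35897 = -9301/(-29 + (39 - 1*(-28))*(-68)) + 27676/35897 = -9301/(-29 + (39 + 28)*(-68)) + 27676*(1/35897) = -9301/(-29 + 67*(-68)) + 27676/35897 = -9301/(-29 - 4556) + 27676/35897 = -9301/(-4585) + 27676/35897 = -9301*(-1/4585) + 27676/35897 = 71/35 + 27676/35897 = 3517347/1256395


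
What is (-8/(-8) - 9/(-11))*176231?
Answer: 320420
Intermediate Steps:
(-8/(-8) - 9/(-11))*176231 = (-8*(-1/8) - 9*(-1/11))*176231 = (1 + 9/11)*176231 = (20/11)*176231 = 320420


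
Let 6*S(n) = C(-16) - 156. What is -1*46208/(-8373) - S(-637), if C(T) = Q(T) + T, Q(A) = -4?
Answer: 97272/2791 ≈ 34.852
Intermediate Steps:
C(T) = -4 + T
S(n) = -88/3 (S(n) = ((-4 - 16) - 156)/6 = (-20 - 156)/6 = (⅙)*(-176) = -88/3)
-1*46208/(-8373) - S(-637) = -1*46208/(-8373) - 1*(-88/3) = -46208*(-1/8373) + 88/3 = 46208/8373 + 88/3 = 97272/2791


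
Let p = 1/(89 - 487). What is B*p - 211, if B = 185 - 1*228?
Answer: -83935/398 ≈ -210.89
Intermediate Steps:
B = -43 (B = 185 - 228 = -43)
p = -1/398 (p = 1/(-398) = -1/398 ≈ -0.0025126)
B*p - 211 = -43*(-1/398) - 211 = 43/398 - 211 = -83935/398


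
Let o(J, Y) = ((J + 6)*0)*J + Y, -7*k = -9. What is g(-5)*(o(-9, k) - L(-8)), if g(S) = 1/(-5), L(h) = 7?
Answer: 8/7 ≈ 1.1429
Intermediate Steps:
k = 9/7 (k = -1/7*(-9) = 9/7 ≈ 1.2857)
g(S) = -1/5
o(J, Y) = Y (o(J, Y) = ((6 + J)*0)*J + Y = 0*J + Y = 0 + Y = Y)
g(-5)*(o(-9, k) - L(-8)) = -(9/7 - 1*7)/5 = -(9/7 - 7)/5 = -1/5*(-40/7) = 8/7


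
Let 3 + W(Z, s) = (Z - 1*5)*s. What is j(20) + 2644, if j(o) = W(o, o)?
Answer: 2941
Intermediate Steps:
W(Z, s) = -3 + s*(-5 + Z) (W(Z, s) = -3 + (Z - 1*5)*s = -3 + (Z - 5)*s = -3 + (-5 + Z)*s = -3 + s*(-5 + Z))
j(o) = -3 + o² - 5*o (j(o) = -3 - 5*o + o*o = -3 - 5*o + o² = -3 + o² - 5*o)
j(20) + 2644 = (-3 + 20² - 5*20) + 2644 = (-3 + 400 - 100) + 2644 = 297 + 2644 = 2941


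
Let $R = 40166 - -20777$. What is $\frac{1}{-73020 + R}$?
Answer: $- \frac{1}{12077} \approx -8.2802 \cdot 10^{-5}$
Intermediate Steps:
$R = 60943$ ($R = 40166 + 20777 = 60943$)
$\frac{1}{-73020 + R} = \frac{1}{-73020 + 60943} = \frac{1}{-12077} = - \frac{1}{12077}$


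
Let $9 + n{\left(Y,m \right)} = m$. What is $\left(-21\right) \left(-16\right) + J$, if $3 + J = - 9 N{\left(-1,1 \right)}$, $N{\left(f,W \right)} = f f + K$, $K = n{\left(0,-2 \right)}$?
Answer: $423$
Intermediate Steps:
$n{\left(Y,m \right)} = -9 + m$
$K = -11$ ($K = -9 - 2 = -11$)
$N{\left(f,W \right)} = -11 + f^{2}$ ($N{\left(f,W \right)} = f f - 11 = f^{2} - 11 = -11 + f^{2}$)
$J = 87$ ($J = -3 - 9 \left(-11 + \left(-1\right)^{2}\right) = -3 - 9 \left(-11 + 1\right) = -3 - -90 = -3 + 90 = 87$)
$\left(-21\right) \left(-16\right) + J = \left(-21\right) \left(-16\right) + 87 = 336 + 87 = 423$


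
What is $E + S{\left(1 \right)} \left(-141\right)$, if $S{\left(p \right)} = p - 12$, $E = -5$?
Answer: $1546$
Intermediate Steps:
$S{\left(p \right)} = -12 + p$
$E + S{\left(1 \right)} \left(-141\right) = -5 + \left(-12 + 1\right) \left(-141\right) = -5 - -1551 = -5 + 1551 = 1546$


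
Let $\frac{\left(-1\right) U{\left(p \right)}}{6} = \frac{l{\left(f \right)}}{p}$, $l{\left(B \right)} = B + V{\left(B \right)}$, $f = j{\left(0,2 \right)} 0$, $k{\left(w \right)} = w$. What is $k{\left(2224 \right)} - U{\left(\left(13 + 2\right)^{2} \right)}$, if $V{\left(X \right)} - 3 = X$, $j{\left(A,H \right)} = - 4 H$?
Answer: $\frac{55602}{25} \approx 2224.1$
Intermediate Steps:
$V{\left(X \right)} = 3 + X$
$f = 0$ ($f = \left(-4\right) 2 \cdot 0 = \left(-8\right) 0 = 0$)
$l{\left(B \right)} = 3 + 2 B$ ($l{\left(B \right)} = B + \left(3 + B\right) = 3 + 2 B$)
$U{\left(p \right)} = - \frac{18}{p}$ ($U{\left(p \right)} = - 6 \frac{3 + 2 \cdot 0}{p} = - 6 \frac{3 + 0}{p} = - 6 \frac{3}{p} = - \frac{18}{p}$)
$k{\left(2224 \right)} - U{\left(\left(13 + 2\right)^{2} \right)} = 2224 - - \frac{18}{\left(13 + 2\right)^{2}} = 2224 - - \frac{18}{15^{2}} = 2224 - - \frac{18}{225} = 2224 - \left(-18\right) \frac{1}{225} = 2224 - - \frac{2}{25} = 2224 + \frac{2}{25} = \frac{55602}{25}$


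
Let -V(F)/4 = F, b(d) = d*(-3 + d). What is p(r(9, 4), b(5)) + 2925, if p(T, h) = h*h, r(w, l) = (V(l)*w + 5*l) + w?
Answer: 3025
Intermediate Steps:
V(F) = -4*F
r(w, l) = w + 5*l - 4*l*w (r(w, l) = ((-4*l)*w + 5*l) + w = (-4*l*w + 5*l) + w = (5*l - 4*l*w) + w = w + 5*l - 4*l*w)
p(T, h) = h²
p(r(9, 4), b(5)) + 2925 = (5*(-3 + 5))² + 2925 = (5*2)² + 2925 = 10² + 2925 = 100 + 2925 = 3025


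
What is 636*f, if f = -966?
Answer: -614376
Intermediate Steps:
636*f = 636*(-966) = -614376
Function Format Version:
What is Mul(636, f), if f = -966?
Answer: -614376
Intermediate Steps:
Mul(636, f) = Mul(636, -966) = -614376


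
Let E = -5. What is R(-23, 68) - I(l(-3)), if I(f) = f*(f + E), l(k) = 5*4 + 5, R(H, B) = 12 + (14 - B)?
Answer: -542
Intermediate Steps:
R(H, B) = 26 - B
l(k) = 25 (l(k) = 20 + 5 = 25)
I(f) = f*(-5 + f) (I(f) = f*(f - 5) = f*(-5 + f))
R(-23, 68) - I(l(-3)) = (26 - 1*68) - 25*(-5 + 25) = (26 - 68) - 25*20 = -42 - 1*500 = -42 - 500 = -542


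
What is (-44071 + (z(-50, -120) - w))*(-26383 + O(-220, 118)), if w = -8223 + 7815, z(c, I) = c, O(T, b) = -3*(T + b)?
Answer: 1139903901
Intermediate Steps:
O(T, b) = -3*T - 3*b
w = -408
(-44071 + (z(-50, -120) - w))*(-26383 + O(-220, 118)) = (-44071 + (-50 - 1*(-408)))*(-26383 + (-3*(-220) - 3*118)) = (-44071 + (-50 + 408))*(-26383 + (660 - 354)) = (-44071 + 358)*(-26383 + 306) = -43713*(-26077) = 1139903901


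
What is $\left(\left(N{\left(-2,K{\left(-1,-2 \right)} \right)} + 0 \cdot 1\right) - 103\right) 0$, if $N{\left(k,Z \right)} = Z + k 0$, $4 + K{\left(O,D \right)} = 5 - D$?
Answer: $0$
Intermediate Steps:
$K{\left(O,D \right)} = 1 - D$ ($K{\left(O,D \right)} = -4 - \left(-5 + D\right) = 1 - D$)
$N{\left(k,Z \right)} = Z$ ($N{\left(k,Z \right)} = Z + 0 = Z$)
$\left(\left(N{\left(-2,K{\left(-1,-2 \right)} \right)} + 0 \cdot 1\right) - 103\right) 0 = \left(\left(\left(1 - -2\right) + 0 \cdot 1\right) - 103\right) 0 = \left(\left(\left(1 + 2\right) + 0\right) - 103\right) 0 = \left(\left(3 + 0\right) - 103\right) 0 = \left(3 - 103\right) 0 = \left(-100\right) 0 = 0$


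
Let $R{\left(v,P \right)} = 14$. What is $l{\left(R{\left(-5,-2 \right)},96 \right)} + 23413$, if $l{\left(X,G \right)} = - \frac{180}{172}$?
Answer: $\frac{1006714}{43} \approx 23412.0$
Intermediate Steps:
$l{\left(X,G \right)} = - \frac{45}{43}$ ($l{\left(X,G \right)} = \left(-180\right) \frac{1}{172} = - \frac{45}{43}$)
$l{\left(R{\left(-5,-2 \right)},96 \right)} + 23413 = - \frac{45}{43} + 23413 = \frac{1006714}{43}$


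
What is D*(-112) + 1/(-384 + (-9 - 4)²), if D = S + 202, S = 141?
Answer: -8259441/215 ≈ -38416.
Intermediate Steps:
D = 343 (D = 141 + 202 = 343)
D*(-112) + 1/(-384 + (-9 - 4)²) = 343*(-112) + 1/(-384 + (-9 - 4)²) = -38416 + 1/(-384 + (-13)²) = -38416 + 1/(-384 + 169) = -38416 + 1/(-215) = -38416 - 1/215 = -8259441/215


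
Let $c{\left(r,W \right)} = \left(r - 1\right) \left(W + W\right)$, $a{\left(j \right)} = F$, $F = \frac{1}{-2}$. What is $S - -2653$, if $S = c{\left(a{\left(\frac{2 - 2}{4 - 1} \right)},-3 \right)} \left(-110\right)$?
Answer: $1663$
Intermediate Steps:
$F = - \frac{1}{2} \approx -0.5$
$a{\left(j \right)} = - \frac{1}{2}$
$c{\left(r,W \right)} = 2 W \left(-1 + r\right)$ ($c{\left(r,W \right)} = \left(-1 + r\right) 2 W = 2 W \left(-1 + r\right)$)
$S = -990$ ($S = 2 \left(-3\right) \left(-1 - \frac{1}{2}\right) \left(-110\right) = 2 \left(-3\right) \left(- \frac{3}{2}\right) \left(-110\right) = 9 \left(-110\right) = -990$)
$S - -2653 = -990 - -2653 = -990 + 2653 = 1663$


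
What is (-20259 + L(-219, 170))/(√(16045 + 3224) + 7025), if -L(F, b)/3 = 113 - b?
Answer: -35279550/12332839 + 15066*√2141/12332839 ≈ -2.8041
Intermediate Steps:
L(F, b) = -339 + 3*b (L(F, b) = -3*(113 - b) = -339 + 3*b)
(-20259 + L(-219, 170))/(√(16045 + 3224) + 7025) = (-20259 + (-339 + 3*170))/(√(16045 + 3224) + 7025) = (-20259 + (-339 + 510))/(√19269 + 7025) = (-20259 + 171)/(3*√2141 + 7025) = -20088/(7025 + 3*√2141)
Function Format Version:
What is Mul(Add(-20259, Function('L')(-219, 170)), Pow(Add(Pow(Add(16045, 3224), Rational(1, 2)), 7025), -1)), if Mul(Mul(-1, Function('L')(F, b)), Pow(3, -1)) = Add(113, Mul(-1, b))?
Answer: Add(Rational(-35279550, 12332839), Mul(Rational(15066, 12332839), Pow(2141, Rational(1, 2)))) ≈ -2.8041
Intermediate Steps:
Function('L')(F, b) = Add(-339, Mul(3, b)) (Function('L')(F, b) = Mul(-3, Add(113, Mul(-1, b))) = Add(-339, Mul(3, b)))
Mul(Add(-20259, Function('L')(-219, 170)), Pow(Add(Pow(Add(16045, 3224), Rational(1, 2)), 7025), -1)) = Mul(Add(-20259, Add(-339, Mul(3, 170))), Pow(Add(Pow(Add(16045, 3224), Rational(1, 2)), 7025), -1)) = Mul(Add(-20259, Add(-339, 510)), Pow(Add(Pow(19269, Rational(1, 2)), 7025), -1)) = Mul(Add(-20259, 171), Pow(Add(Mul(3, Pow(2141, Rational(1, 2))), 7025), -1)) = Mul(-20088, Pow(Add(7025, Mul(3, Pow(2141, Rational(1, 2)))), -1))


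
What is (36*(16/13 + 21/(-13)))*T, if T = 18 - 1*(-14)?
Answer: -5760/13 ≈ -443.08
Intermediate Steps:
T = 32 (T = 18 + 14 = 32)
(36*(16/13 + 21/(-13)))*T = (36*(16/13 + 21/(-13)))*32 = (36*(16*(1/13) + 21*(-1/13)))*32 = (36*(16/13 - 21/13))*32 = (36*(-5/13))*32 = -180/13*32 = -5760/13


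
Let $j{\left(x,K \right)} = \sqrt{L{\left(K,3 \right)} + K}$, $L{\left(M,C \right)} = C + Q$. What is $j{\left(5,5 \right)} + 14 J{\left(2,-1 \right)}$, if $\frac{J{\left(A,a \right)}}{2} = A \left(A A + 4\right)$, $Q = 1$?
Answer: $451$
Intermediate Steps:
$J{\left(A,a \right)} = 2 A \left(4 + A^{2}\right)$ ($J{\left(A,a \right)} = 2 A \left(A A + 4\right) = 2 A \left(A^{2} + 4\right) = 2 A \left(4 + A^{2}\right)$)
$L{\left(M,C \right)} = 1 + C$ ($L{\left(M,C \right)} = C + 1 = 1 + C$)
$j{\left(x,K \right)} = \sqrt{4 + K}$ ($j{\left(x,K \right)} = \sqrt{\left(1 + 3\right) + K} = \sqrt{4 + K}$)
$j{\left(5,5 \right)} + 14 J{\left(2,-1 \right)} = \sqrt{4 + 5} + 14 \cdot 2 \cdot 2 \left(4 + 2^{2}\right) = \sqrt{9} + 14 \cdot 2 \cdot 2 \left(4 + 4\right) = 3 + 14 \cdot 2 \cdot 2 \cdot 8 = 3 + 14 \cdot 32 = 3 + 448 = 451$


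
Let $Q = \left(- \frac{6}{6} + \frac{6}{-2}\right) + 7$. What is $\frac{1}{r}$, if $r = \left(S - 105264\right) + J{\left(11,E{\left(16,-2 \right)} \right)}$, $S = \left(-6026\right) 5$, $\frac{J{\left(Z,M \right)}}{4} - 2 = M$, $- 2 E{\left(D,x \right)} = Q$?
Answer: $- \frac{1}{135392} \approx -7.386 \cdot 10^{-6}$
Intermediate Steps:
$Q = 3$ ($Q = \left(\left(-6\right) \frac{1}{6} + 6 \left(- \frac{1}{2}\right)\right) + 7 = \left(-1 - 3\right) + 7 = -4 + 7 = 3$)
$E{\left(D,x \right)} = - \frac{3}{2}$ ($E{\left(D,x \right)} = \left(- \frac{1}{2}\right) 3 = - \frac{3}{2}$)
$J{\left(Z,M \right)} = 8 + 4 M$
$S = -30130$
$r = -135392$ ($r = \left(-30130 - 105264\right) + \left(8 + 4 \left(- \frac{3}{2}\right)\right) = -135394 + \left(8 - 6\right) = -135394 + 2 = -135392$)
$\frac{1}{r} = \frac{1}{-135392} = - \frac{1}{135392}$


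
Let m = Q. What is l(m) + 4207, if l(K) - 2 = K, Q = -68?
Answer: 4141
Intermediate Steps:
m = -68
l(K) = 2 + K
l(m) + 4207 = (2 - 68) + 4207 = -66 + 4207 = 4141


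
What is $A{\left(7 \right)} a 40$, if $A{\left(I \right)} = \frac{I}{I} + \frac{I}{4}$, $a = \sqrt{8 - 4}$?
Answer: $220$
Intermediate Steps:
$a = 2$ ($a = \sqrt{4} = 2$)
$A{\left(I \right)} = 1 + \frac{I}{4}$ ($A{\left(I \right)} = 1 + I \frac{1}{4} = 1 + \frac{I}{4}$)
$A{\left(7 \right)} a 40 = \left(1 + \frac{1}{4} \cdot 7\right) 2 \cdot 40 = \left(1 + \frac{7}{4}\right) 2 \cdot 40 = \frac{11}{4} \cdot 2 \cdot 40 = \frac{11}{2} \cdot 40 = 220$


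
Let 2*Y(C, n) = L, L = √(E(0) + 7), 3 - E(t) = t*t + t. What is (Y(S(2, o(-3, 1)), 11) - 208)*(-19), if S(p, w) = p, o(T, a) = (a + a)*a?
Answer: 3952 - 19*√10/2 ≈ 3922.0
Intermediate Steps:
o(T, a) = 2*a² (o(T, a) = (2*a)*a = 2*a²)
E(t) = 3 - t - t² (E(t) = 3 - (t*t + t) = 3 - (t² + t) = 3 - (t + t²) = 3 + (-t - t²) = 3 - t - t²)
L = √10 (L = √((3 - 1*0 - 1*0²) + 7) = √((3 + 0 - 1*0) + 7) = √((3 + 0 + 0) + 7) = √(3 + 7) = √10 ≈ 3.1623)
Y(C, n) = √10/2
(Y(S(2, o(-3, 1)), 11) - 208)*(-19) = (√10/2 - 208)*(-19) = (-208 + √10/2)*(-19) = 3952 - 19*√10/2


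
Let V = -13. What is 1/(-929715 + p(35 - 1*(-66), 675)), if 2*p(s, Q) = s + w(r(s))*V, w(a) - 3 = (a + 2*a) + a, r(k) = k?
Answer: -1/932310 ≈ -1.0726e-6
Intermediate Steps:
w(a) = 3 + 4*a (w(a) = 3 + ((a + 2*a) + a) = 3 + (3*a + a) = 3 + 4*a)
p(s, Q) = -39/2 - 51*s/2 (p(s, Q) = (s + (3 + 4*s)*(-13))/2 = (s + (-39 - 52*s))/2 = (-39 - 51*s)/2 = -39/2 - 51*s/2)
1/(-929715 + p(35 - 1*(-66), 675)) = 1/(-929715 + (-39/2 - 51*(35 - 1*(-66))/2)) = 1/(-929715 + (-39/2 - 51*(35 + 66)/2)) = 1/(-929715 + (-39/2 - 51/2*101)) = 1/(-929715 + (-39/2 - 5151/2)) = 1/(-929715 - 2595) = 1/(-932310) = -1/932310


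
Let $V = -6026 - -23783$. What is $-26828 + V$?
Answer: $-9071$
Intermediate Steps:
$V = 17757$ ($V = -6026 + 23783 = 17757$)
$-26828 + V = -26828 + 17757 = -9071$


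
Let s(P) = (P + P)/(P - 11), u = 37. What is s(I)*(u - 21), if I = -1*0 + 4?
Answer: -128/7 ≈ -18.286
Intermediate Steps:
I = 4 (I = 0 + 4 = 4)
s(P) = 2*P/(-11 + P) (s(P) = (2*P)/(-11 + P) = 2*P/(-11 + P))
s(I)*(u - 21) = (2*4/(-11 + 4))*(37 - 21) = (2*4/(-7))*16 = (2*4*(-1/7))*16 = -8/7*16 = -128/7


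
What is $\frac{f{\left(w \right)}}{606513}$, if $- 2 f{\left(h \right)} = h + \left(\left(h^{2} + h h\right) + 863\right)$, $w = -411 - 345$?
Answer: $- \frac{1143179}{1213026} \approx -0.94242$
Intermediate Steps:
$w = -756$
$f{\left(h \right)} = - \frac{863}{2} - h^{2} - \frac{h}{2}$ ($f{\left(h \right)} = - \frac{h + \left(\left(h^{2} + h h\right) + 863\right)}{2} = - \frac{h + \left(\left(h^{2} + h^{2}\right) + 863\right)}{2} = - \frac{h + \left(2 h^{2} + 863\right)}{2} = - \frac{h + \left(863 + 2 h^{2}\right)}{2} = - \frac{863 + h + 2 h^{2}}{2} = - \frac{863}{2} - h^{2} - \frac{h}{2}$)
$\frac{f{\left(w \right)}}{606513} = \frac{- \frac{863}{2} - \left(-756\right)^{2} - -378}{606513} = \left(- \frac{863}{2} - 571536 + 378\right) \frac{1}{606513} = \left(- \frac{1143179}{2}\right) \frac{1}{606513} = - \frac{1143179}{1213026}$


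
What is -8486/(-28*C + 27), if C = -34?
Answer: -8486/979 ≈ -8.6680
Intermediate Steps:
-8486/(-28*C + 27) = -8486/(-28*(-34) + 27) = -8486/(952 + 27) = -8486/979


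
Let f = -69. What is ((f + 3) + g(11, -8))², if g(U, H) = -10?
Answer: 5776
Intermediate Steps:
((f + 3) + g(11, -8))² = ((-69 + 3) - 10)² = (-66 - 10)² = (-76)² = 5776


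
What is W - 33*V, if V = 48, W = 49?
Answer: -1535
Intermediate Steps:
W - 33*V = 49 - 33*48 = 49 - 1584 = -1535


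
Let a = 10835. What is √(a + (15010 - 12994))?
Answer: √12851 ≈ 113.36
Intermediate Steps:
√(a + (15010 - 12994)) = √(10835 + (15010 - 12994)) = √(10835 + 2016) = √12851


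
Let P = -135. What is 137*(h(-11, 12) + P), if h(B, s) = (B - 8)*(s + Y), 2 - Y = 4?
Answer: -44525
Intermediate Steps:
Y = -2 (Y = 2 - 1*4 = 2 - 4 = -2)
h(B, s) = (-8 + B)*(-2 + s) (h(B, s) = (B - 8)*(s - 2) = (-8 + B)*(-2 + s))
137*(h(-11, 12) + P) = 137*((16 - 8*12 - 2*(-11) - 11*12) - 135) = 137*((16 - 96 + 22 - 132) - 135) = 137*(-190 - 135) = 137*(-325) = -44525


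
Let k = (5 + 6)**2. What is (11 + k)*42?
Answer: 5544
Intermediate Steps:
k = 121 (k = 11**2 = 121)
(11 + k)*42 = (11 + 121)*42 = 132*42 = 5544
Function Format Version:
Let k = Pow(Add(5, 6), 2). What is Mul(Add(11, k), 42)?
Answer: 5544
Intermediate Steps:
k = 121 (k = Pow(11, 2) = 121)
Mul(Add(11, k), 42) = Mul(Add(11, 121), 42) = Mul(132, 42) = 5544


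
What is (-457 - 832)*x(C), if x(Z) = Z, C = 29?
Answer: -37381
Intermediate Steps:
(-457 - 832)*x(C) = (-457 - 832)*29 = -1289*29 = -37381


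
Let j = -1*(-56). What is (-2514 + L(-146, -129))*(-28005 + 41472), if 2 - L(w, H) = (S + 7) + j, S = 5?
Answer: -34744860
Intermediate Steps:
j = 56
L(w, H) = -66 (L(w, H) = 2 - ((5 + 7) + 56) = 2 - (12 + 56) = 2 - 1*68 = 2 - 68 = -66)
(-2514 + L(-146, -129))*(-28005 + 41472) = (-2514 - 66)*(-28005 + 41472) = -2580*13467 = -34744860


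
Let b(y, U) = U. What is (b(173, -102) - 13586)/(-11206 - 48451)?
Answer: 13688/59657 ≈ 0.22944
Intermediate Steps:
(b(173, -102) - 13586)/(-11206 - 48451) = (-102 - 13586)/(-11206 - 48451) = -13688/(-59657) = -13688*(-1/59657) = 13688/59657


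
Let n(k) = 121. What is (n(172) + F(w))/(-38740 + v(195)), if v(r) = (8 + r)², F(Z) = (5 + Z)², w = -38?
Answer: 1210/2469 ≈ 0.49008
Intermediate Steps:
(n(172) + F(w))/(-38740 + v(195)) = (121 + (5 - 38)²)/(-38740 + (8 + 195)²) = (121 + (-33)²)/(-38740 + 203²) = (121 + 1089)/(-38740 + 41209) = 1210/2469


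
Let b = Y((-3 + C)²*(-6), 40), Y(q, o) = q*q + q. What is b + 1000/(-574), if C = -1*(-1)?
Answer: 157924/287 ≈ 550.26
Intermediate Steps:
C = 1
Y(q, o) = q + q² (Y(q, o) = q² + q = q + q²)
b = 552 (b = ((-3 + 1)²*(-6))*(1 + (-3 + 1)²*(-6)) = ((-2)²*(-6))*(1 + (-2)²*(-6)) = (4*(-6))*(1 + 4*(-6)) = -24*(1 - 24) = -24*(-23) = 552)
b + 1000/(-574) = 552 + 1000/(-574) = 552 + 1000*(-1/574) = 552 - 500/287 = 157924/287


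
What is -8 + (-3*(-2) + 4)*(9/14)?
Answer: -11/7 ≈ -1.5714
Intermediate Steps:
-8 + (-3*(-2) + 4)*(9/14) = -8 + (6 + 4)*(9*(1/14)) = -8 + 10*(9/14) = -8 + 45/7 = -11/7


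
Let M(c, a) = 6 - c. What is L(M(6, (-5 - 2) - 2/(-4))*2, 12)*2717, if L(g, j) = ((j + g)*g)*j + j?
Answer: 32604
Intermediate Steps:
L(g, j) = j + g*j*(g + j) (L(g, j) = ((g + j)*g)*j + j = (g*(g + j))*j + j = g*j*(g + j) + j = j + g*j*(g + j))
L(M(6, (-5 - 2) - 2/(-4))*2, 12)*2717 = (12*(1 + ((6 - 1*6)*2)² + ((6 - 1*6)*2)*12))*2717 = (12*(1 + ((6 - 6)*2)² + ((6 - 6)*2)*12))*2717 = (12*(1 + (0*2)² + (0*2)*12))*2717 = (12*(1 + 0² + 0*12))*2717 = (12*(1 + 0 + 0))*2717 = (12*1)*2717 = 12*2717 = 32604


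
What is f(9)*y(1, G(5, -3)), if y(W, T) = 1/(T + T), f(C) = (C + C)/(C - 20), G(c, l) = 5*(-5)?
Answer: 9/275 ≈ 0.032727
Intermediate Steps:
G(c, l) = -25
f(C) = 2*C/(-20 + C) (f(C) = (2*C)/(-20 + C) = 2*C/(-20 + C))
y(W, T) = 1/(2*T)
f(9)*y(1, G(5, -3)) = (2*9/(-20 + 9))*((1/2)/(-25)) = (2*9/(-11))*((1/2)*(-1/25)) = (2*9*(-1/11))*(-1/50) = -18/11*(-1/50) = 9/275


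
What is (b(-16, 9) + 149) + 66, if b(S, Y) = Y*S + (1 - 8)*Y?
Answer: 8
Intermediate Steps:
b(S, Y) = -7*Y + S*Y (b(S, Y) = S*Y - 7*Y = -7*Y + S*Y)
(b(-16, 9) + 149) + 66 = (9*(-7 - 16) + 149) + 66 = (9*(-23) + 149) + 66 = (-207 + 149) + 66 = -58 + 66 = 8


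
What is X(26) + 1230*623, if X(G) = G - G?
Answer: 766290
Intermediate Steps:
X(G) = 0
X(26) + 1230*623 = 0 + 1230*623 = 0 + 766290 = 766290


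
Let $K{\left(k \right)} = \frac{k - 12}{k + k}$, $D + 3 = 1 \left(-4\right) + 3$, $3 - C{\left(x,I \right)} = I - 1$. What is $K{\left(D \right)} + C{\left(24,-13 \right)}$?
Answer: $19$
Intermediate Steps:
$C{\left(x,I \right)} = 4 - I$ ($C{\left(x,I \right)} = 3 - \left(I - 1\right) = 3 - \left(-1 + I\right) = 4 - I$)
$D = -4$ ($D = -3 + \left(1 \left(-4\right) + 3\right) = -3 + \left(-4 + 3\right) = -3 - 1 = -4$)
$K{\left(k \right)} = \frac{-12 + k}{2 k}$
$K{\left(D \right)} + C{\left(24,-13 \right)} = \frac{-12 - 4}{2 \left(-4\right)} + \left(4 - -13\right) = \frac{1}{2} \left(- \frac{1}{4}\right) \left(-16\right) + \left(4 + 13\right) = 2 + 17 = 19$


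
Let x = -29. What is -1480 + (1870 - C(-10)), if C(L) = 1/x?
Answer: 11311/29 ≈ 390.03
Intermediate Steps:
C(L) = -1/29 (C(L) = 1/(-29) = -1/29)
-1480 + (1870 - C(-10)) = -1480 + (1870 - 1*(-1/29)) = -1480 + (1870 + 1/29) = -1480 + 54231/29 = 11311/29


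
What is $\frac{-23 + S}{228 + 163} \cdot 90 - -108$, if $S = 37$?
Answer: $\frac{43488}{391} \approx 111.22$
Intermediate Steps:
$\frac{-23 + S}{228 + 163} \cdot 90 - -108 = \frac{-23 + 37}{228 + 163} \cdot 90 - -108 = \frac{14}{391} \cdot 90 + \left(-17 + 125\right) = 14 \cdot \frac{1}{391} \cdot 90 + 108 = \frac{14}{391} \cdot 90 + 108 = \frac{1260}{391} + 108 = \frac{43488}{391}$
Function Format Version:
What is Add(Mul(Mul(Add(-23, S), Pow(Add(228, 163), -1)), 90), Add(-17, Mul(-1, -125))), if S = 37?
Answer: Rational(43488, 391) ≈ 111.22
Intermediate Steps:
Add(Mul(Mul(Add(-23, S), Pow(Add(228, 163), -1)), 90), Add(-17, Mul(-1, -125))) = Add(Mul(Mul(Add(-23, 37), Pow(Add(228, 163), -1)), 90), Add(-17, Mul(-1, -125))) = Add(Mul(Mul(14, Pow(391, -1)), 90), Add(-17, 125)) = Add(Mul(Mul(14, Rational(1, 391)), 90), 108) = Add(Mul(Rational(14, 391), 90), 108) = Add(Rational(1260, 391), 108) = Rational(43488, 391)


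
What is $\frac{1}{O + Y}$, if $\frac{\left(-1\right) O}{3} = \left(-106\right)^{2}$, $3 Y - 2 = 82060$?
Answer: $- \frac{1}{6354} \approx -0.00015738$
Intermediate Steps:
$Y = 27354$ ($Y = \frac{2}{3} + \frac{1}{3} \cdot 82060 = \frac{2}{3} + \frac{82060}{3} = 27354$)
$O = -33708$ ($O = - 3 \left(-106\right)^{2} = \left(-3\right) 11236 = -33708$)
$\frac{1}{O + Y} = \frac{1}{-33708 + 27354} = \frac{1}{-6354} = - \frac{1}{6354}$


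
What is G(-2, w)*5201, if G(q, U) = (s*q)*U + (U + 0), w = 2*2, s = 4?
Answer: -145628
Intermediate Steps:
w = 4
G(q, U) = U + 4*U*q (G(q, U) = (4*q)*U + (U + 0) = 4*U*q + U = U + 4*U*q)
G(-2, w)*5201 = (4*(1 + 4*(-2)))*5201 = (4*(1 - 8))*5201 = (4*(-7))*5201 = -28*5201 = -145628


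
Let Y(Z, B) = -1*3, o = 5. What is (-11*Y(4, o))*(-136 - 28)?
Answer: -5412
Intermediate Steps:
Y(Z, B) = -3
(-11*Y(4, o))*(-136 - 28) = (-11*(-3))*(-136 - 28) = 33*(-164) = -5412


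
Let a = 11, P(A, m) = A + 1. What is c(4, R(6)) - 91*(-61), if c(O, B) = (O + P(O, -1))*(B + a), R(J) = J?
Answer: 5704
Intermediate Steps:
P(A, m) = 1 + A
c(O, B) = (1 + 2*O)*(11 + B) (c(O, B) = (O + (1 + O))*(B + 11) = (1 + 2*O)*(11 + B))
c(4, R(6)) - 91*(-61) = (11 + 6 + 22*4 + 2*6*4) - 91*(-61) = (11 + 6 + 88 + 48) + 5551 = 153 + 5551 = 5704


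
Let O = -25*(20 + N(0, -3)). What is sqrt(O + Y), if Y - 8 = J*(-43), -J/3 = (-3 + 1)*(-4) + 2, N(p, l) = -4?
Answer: sqrt(898) ≈ 29.967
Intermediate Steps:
O = -400 (O = -25*(20 - 4) = -25*16 = -400)
J = -30 (J = -3*((-3 + 1)*(-4) + 2) = -3*(-2*(-4) + 2) = -3*(8 + 2) = -3*10 = -30)
Y = 1298 (Y = 8 - 30*(-43) = 8 + 1290 = 1298)
sqrt(O + Y) = sqrt(-400 + 1298) = sqrt(898)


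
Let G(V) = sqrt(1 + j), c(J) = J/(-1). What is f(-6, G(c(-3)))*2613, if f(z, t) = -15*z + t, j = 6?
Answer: 235170 + 2613*sqrt(7) ≈ 2.4208e+5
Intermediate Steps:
c(J) = -J (c(J) = J*(-1) = -J)
G(V) = sqrt(7) (G(V) = sqrt(1 + 6) = sqrt(7))
f(z, t) = t - 15*z
f(-6, G(c(-3)))*2613 = (sqrt(7) - 15*(-6))*2613 = (sqrt(7) + 90)*2613 = (90 + sqrt(7))*2613 = 235170 + 2613*sqrt(7)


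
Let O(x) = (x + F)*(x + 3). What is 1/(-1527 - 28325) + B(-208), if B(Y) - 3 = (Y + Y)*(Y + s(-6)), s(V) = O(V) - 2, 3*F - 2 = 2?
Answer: 2434102227/29852 ≈ 81539.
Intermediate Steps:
F = 4/3 (F = 2/3 + (1/3)*2 = 2/3 + 2/3 = 4/3 ≈ 1.3333)
O(x) = (3 + x)*(4/3 + x) (O(x) = (x + 4/3)*(x + 3) = (4/3 + x)*(3 + x) = (3 + x)*(4/3 + x))
s(V) = 2 + V**2 + 13*V/3 (s(V) = (4 + V**2 + 13*V/3) - 2 = 2 + V**2 + 13*V/3)
B(Y) = 3 + 2*Y*(12 + Y) (B(Y) = 3 + (Y + Y)*(Y + (2 + (-6)**2 + (13/3)*(-6))) = 3 + (2*Y)*(Y + (2 + 36 - 26)) = 3 + (2*Y)*(Y + 12) = 3 + (2*Y)*(12 + Y) = 3 + 2*Y*(12 + Y))
1/(-1527 - 28325) + B(-208) = 1/(-1527 - 28325) + (3 + 2*(-208)**2 + 24*(-208)) = 1/(-29852) + (3 + 2*43264 - 4992) = -1/29852 + (3 + 86528 - 4992) = -1/29852 + 81539 = 2434102227/29852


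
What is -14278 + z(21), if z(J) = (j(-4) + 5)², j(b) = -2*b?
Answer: -14109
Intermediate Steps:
z(J) = 169 (z(J) = (-2*(-4) + 5)² = (8 + 5)² = 13² = 169)
-14278 + z(21) = -14278 + 169 = -14109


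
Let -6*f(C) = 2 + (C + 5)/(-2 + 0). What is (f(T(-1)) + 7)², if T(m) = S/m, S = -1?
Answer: 1849/36 ≈ 51.361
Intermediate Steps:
T(m) = -1/m
f(C) = 1/12 + C/12 (f(C) = -(2 + (C + 5)/(-2 + 0))/6 = -(2 + (5 + C)/(-2))/6 = -(2 + (5 + C)*(-½))/6 = -(2 + (-5/2 - C/2))/6 = -(-½ - C/2)/6 = 1/12 + C/12)
(f(T(-1)) + 7)² = ((1/12 + (-1/(-1))/12) + 7)² = ((1/12 + (-1*(-1))/12) + 7)² = ((1/12 + (1/12)*1) + 7)² = ((1/12 + 1/12) + 7)² = (⅙ + 7)² = (43/6)² = 1849/36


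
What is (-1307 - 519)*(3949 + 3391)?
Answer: -13402840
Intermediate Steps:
(-1307 - 519)*(3949 + 3391) = -1826*7340 = -13402840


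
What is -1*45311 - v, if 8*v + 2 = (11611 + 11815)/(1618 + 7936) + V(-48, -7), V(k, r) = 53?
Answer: -25468537/562 ≈ -45318.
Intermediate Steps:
v = 3755/562 (v = -1/4 + ((11611 + 11815)/(1618 + 7936) + 53)/8 = -1/4 + (23426/9554 + 53)/8 = -1/4 + (23426*(1/9554) + 53)/8 = -1/4 + (689/281 + 53)/8 = -1/4 + (1/8)*(15582/281) = -1/4 + 7791/1124 = 3755/562 ≈ 6.6815)
-1*45311 - v = -1*45311 - 1*3755/562 = -45311 - 3755/562 = -25468537/562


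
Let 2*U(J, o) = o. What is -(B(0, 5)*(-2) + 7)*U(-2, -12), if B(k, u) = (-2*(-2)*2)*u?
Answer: -438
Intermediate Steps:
U(J, o) = o/2
B(k, u) = 8*u (B(k, u) = (4*2)*u = 8*u)
-(B(0, 5)*(-2) + 7)*U(-2, -12) = -((8*5)*(-2) + 7)*(½)*(-12) = -(40*(-2) + 7)*(-6) = -(-80 + 7)*(-6) = -(-73)*(-6) = -1*438 = -438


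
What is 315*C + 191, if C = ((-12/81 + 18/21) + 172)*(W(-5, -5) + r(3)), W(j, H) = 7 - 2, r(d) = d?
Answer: 1306253/3 ≈ 4.3542e+5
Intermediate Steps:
W(j, H) = 5
C = 261136/189 (C = ((-12/81 + 18/21) + 172)*(5 + 3) = ((-12*1/81 + 18*(1/21)) + 172)*8 = ((-4/27 + 6/7) + 172)*8 = (134/189 + 172)*8 = (32642/189)*8 = 261136/189 ≈ 1381.7)
315*C + 191 = 315*(261136/189) + 191 = 1305680/3 + 191 = 1306253/3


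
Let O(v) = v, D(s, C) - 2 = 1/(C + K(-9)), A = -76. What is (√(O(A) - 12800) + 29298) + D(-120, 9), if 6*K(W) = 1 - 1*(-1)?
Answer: 820403/28 + 2*I*√3219 ≈ 29300.0 + 113.47*I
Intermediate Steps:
K(W) = ⅓ (K(W) = (1 - 1*(-1))/6 = (1 + 1)/6 = (⅙)*2 = ⅓)
D(s, C) = 2 + 1/(⅓ + C) (D(s, C) = 2 + 1/(C + ⅓) = 2 + 1/(⅓ + C))
(√(O(A) - 12800) + 29298) + D(-120, 9) = (√(-76 - 12800) + 29298) + (5 + 6*9)/(1 + 3*9) = (√(-12876) + 29298) + (5 + 54)/(1 + 27) = (2*I*√3219 + 29298) + 59/28 = (29298 + 2*I*√3219) + (1/28)*59 = (29298 + 2*I*√3219) + 59/28 = 820403/28 + 2*I*√3219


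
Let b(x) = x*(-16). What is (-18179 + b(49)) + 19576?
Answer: 613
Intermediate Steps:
b(x) = -16*x
(-18179 + b(49)) + 19576 = (-18179 - 16*49) + 19576 = (-18179 - 784) + 19576 = -18963 + 19576 = 613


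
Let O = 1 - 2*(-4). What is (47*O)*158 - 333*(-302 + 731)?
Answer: -76023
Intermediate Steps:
O = 9 (O = 1 + 8 = 9)
(47*O)*158 - 333*(-302 + 731) = (47*9)*158 - 333*(-302 + 731) = 423*158 - 333*429 = 66834 - 1*142857 = 66834 - 142857 = -76023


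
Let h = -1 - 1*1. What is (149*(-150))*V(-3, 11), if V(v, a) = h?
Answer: 44700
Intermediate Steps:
h = -2 (h = -1 - 1 = -2)
V(v, a) = -2
(149*(-150))*V(-3, 11) = (149*(-150))*(-2) = -22350*(-2) = 44700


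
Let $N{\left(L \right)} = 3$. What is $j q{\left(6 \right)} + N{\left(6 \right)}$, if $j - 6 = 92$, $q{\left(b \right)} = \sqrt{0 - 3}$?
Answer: $3 + 98 i \sqrt{3} \approx 3.0 + 169.74 i$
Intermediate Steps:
$q{\left(b \right)} = i \sqrt{3}$ ($q{\left(b \right)} = \sqrt{-3} = i \sqrt{3}$)
$j = 98$ ($j = 6 + 92 = 98$)
$j q{\left(6 \right)} + N{\left(6 \right)} = 98 i \sqrt{3} + 3 = 3 + 98 i \sqrt{3}$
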